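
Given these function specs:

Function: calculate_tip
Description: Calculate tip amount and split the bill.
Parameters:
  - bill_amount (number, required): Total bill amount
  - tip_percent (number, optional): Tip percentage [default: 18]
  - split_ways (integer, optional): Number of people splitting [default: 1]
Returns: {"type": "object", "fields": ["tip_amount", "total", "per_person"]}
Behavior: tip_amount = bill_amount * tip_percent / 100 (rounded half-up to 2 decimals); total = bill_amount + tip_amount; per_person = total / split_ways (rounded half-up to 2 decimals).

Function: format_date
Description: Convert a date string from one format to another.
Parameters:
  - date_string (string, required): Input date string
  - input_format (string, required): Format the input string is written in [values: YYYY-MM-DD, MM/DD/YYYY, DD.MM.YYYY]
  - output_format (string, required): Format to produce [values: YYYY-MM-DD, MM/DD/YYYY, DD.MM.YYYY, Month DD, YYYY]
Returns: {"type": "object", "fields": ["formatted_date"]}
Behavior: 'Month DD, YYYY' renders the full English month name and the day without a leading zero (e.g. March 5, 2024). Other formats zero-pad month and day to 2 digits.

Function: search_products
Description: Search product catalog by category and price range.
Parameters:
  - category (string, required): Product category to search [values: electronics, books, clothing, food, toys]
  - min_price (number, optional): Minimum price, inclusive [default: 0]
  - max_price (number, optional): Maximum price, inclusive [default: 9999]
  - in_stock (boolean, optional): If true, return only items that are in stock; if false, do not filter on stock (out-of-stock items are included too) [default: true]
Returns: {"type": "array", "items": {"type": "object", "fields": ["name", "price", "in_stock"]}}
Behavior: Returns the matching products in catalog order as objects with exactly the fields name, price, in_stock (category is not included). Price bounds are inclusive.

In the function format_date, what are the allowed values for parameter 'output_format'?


The format_date spec declares:
  - output_format (string, required): Format to produce [values: YYYY-MM-DD, MM/DD/YYYY, DD.MM.YYYY, Month DD, YYYY]
Allowed values:
YYYY-MM-DD, MM/DD/YYYY, DD.MM.YYYY, Month DD, YYYY


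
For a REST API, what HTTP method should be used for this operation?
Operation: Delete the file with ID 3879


GET = read, POST = create, PUT = update/replace, DELETE = remove
This operation is a removal.
DELETE


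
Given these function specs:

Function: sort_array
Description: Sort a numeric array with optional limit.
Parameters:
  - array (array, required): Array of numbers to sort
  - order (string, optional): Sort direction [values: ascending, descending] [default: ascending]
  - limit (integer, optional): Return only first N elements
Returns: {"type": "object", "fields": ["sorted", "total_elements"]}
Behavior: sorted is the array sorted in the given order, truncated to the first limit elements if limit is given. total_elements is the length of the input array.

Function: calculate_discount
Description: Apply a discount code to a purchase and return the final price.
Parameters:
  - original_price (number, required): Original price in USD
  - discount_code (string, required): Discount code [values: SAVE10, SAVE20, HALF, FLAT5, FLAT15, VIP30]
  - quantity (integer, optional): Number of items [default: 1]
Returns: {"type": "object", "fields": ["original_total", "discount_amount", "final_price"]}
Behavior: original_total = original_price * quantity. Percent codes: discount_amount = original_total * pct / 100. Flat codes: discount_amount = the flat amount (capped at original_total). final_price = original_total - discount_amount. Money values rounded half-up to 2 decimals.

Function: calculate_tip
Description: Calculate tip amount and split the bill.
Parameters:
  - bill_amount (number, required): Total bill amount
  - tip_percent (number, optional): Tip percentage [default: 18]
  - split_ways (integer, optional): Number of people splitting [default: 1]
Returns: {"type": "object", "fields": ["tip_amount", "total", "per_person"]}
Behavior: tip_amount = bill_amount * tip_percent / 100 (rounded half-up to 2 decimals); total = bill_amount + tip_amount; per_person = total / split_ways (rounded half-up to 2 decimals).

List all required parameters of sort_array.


Parameters of sort_array and their required/optional flag:
  array: required
  order: optional
  limit: optional
array


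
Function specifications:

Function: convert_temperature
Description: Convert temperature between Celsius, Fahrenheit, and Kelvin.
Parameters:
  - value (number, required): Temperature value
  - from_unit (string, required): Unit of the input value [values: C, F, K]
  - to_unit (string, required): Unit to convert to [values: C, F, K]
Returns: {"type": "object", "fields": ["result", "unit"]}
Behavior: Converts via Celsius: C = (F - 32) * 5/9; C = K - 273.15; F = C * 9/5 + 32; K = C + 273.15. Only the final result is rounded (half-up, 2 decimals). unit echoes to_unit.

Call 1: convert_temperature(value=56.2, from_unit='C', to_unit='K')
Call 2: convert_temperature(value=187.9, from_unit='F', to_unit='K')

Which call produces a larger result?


Call 1:
  Input already in C: 56.2
  To K: 56.2 + 273.15 = 329.35
  Round to 2 decimals: 329.35
  -> 329.35 K
Call 2:
  To C: (187.9 - 32) * 5/9 = 86.611111
  To K: 86.611111 + 273.15 = 359.761111
  Round to 2 decimals: 359.76
  -> 359.76 K
Call 2 (359.76 K)


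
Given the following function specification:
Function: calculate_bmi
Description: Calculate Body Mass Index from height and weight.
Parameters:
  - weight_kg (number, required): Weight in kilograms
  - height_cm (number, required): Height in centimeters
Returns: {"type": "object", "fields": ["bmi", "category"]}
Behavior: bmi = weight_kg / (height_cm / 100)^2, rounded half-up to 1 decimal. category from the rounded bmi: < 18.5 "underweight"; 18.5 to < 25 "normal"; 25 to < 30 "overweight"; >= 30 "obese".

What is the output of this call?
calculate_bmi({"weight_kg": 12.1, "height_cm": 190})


height_m = 190 / 100 = 1.9
bmi = 12.1 / 1.9^2 = 12.1 / 3.61 = 3.351801 -> 3.4
3.4 < 18.5 -> underweight
Output:
{"bmi": 3.4, "category": "underweight"}


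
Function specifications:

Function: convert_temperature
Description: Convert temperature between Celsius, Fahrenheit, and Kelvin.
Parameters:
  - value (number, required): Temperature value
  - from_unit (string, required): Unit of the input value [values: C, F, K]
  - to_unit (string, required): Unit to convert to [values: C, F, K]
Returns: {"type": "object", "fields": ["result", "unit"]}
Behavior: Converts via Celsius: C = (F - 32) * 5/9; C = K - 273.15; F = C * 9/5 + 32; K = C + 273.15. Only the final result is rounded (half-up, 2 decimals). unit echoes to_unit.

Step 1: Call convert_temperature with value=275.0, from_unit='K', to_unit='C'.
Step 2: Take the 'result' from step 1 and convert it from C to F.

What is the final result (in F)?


Step 1: convert_temperature(value=275.0, from_unit=K, to_unit=C)
  To C: 275 - 273.15 = 1.85
  Target is C: 1.85
  Round to 2 decimals: 1.85
  -> result = 1.85 C
Step 2: convert_temperature(value=1.85, from_unit=C, to_unit=F)
  Input already in C: 1.85
  To F: 1.85 * 9/5 + 32 = 35.33
  Round to 2 decimals: 35.33
  -> result = 35.33 F
35.33 F


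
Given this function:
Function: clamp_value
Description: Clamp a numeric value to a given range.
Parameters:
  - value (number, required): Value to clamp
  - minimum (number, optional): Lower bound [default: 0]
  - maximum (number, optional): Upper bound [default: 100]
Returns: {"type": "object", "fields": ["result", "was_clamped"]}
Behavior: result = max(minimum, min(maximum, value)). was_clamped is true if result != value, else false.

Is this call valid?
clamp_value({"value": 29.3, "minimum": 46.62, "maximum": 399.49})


Checking all required parameters present and types match... All valid.
Valid


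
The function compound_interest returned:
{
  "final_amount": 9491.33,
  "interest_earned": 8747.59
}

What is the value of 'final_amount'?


9491.33


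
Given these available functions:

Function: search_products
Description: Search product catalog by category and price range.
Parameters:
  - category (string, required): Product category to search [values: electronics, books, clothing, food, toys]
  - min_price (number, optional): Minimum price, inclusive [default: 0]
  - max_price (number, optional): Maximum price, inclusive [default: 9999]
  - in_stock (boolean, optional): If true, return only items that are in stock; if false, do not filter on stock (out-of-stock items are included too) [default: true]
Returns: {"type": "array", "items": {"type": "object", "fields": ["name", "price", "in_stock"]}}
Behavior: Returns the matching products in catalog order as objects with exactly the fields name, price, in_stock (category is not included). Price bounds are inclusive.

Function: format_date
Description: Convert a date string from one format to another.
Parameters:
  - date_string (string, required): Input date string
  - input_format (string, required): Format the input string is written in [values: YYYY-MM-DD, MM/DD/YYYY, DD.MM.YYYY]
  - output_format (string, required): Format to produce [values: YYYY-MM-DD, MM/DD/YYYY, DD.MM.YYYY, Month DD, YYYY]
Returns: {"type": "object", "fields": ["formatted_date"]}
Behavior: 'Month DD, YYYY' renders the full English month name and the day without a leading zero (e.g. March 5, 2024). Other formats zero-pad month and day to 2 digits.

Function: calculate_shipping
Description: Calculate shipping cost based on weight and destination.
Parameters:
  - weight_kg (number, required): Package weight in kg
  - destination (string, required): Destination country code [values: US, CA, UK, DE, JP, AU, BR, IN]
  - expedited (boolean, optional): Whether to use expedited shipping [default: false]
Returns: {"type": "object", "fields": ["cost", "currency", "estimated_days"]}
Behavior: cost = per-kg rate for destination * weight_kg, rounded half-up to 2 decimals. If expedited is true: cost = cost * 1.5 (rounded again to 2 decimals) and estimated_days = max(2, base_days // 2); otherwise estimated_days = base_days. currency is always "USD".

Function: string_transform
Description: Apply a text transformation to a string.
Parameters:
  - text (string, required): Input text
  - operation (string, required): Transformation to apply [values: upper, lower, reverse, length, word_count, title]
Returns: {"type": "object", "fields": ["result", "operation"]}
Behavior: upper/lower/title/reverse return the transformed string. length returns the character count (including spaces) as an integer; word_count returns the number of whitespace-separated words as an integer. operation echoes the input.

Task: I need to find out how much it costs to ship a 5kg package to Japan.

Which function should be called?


The task needs a function whose description is: Calculate shipping cost based on weight and destination.
calculate_shipping


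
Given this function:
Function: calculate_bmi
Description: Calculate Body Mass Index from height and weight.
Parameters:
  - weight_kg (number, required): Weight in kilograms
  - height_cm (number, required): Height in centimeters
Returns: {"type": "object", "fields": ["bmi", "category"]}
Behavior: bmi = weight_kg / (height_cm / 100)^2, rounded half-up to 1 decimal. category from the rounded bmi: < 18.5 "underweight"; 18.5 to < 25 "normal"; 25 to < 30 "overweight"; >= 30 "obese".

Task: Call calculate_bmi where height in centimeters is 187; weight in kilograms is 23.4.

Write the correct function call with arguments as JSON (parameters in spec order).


Mapping each described value to its parameter name:
  'Height in centimeters' -> height_cm = 187
  'Weight in kilograms' -> weight_kg = 23.4
calculate_bmi({"weight_kg": 23.4, "height_cm": 187})


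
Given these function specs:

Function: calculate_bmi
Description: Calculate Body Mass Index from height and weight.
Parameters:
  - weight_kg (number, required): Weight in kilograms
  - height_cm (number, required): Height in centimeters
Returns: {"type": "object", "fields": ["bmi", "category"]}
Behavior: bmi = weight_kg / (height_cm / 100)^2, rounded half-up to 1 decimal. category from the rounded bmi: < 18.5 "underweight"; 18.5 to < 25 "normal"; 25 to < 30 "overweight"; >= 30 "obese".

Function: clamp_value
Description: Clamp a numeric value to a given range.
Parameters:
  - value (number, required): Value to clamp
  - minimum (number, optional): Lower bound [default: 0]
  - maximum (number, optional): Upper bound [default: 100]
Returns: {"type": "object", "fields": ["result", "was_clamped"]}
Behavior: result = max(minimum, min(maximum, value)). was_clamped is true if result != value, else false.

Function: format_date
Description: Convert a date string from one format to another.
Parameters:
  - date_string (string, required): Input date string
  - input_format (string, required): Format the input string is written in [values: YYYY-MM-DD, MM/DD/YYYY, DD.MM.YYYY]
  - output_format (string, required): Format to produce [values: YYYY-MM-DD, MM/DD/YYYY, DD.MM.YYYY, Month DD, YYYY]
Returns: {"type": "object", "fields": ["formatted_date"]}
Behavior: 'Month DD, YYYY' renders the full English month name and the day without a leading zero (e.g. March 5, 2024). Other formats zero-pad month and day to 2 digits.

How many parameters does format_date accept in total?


Parameters of format_date: date_string (required), input_format (required), output_format (required)
Total:
3


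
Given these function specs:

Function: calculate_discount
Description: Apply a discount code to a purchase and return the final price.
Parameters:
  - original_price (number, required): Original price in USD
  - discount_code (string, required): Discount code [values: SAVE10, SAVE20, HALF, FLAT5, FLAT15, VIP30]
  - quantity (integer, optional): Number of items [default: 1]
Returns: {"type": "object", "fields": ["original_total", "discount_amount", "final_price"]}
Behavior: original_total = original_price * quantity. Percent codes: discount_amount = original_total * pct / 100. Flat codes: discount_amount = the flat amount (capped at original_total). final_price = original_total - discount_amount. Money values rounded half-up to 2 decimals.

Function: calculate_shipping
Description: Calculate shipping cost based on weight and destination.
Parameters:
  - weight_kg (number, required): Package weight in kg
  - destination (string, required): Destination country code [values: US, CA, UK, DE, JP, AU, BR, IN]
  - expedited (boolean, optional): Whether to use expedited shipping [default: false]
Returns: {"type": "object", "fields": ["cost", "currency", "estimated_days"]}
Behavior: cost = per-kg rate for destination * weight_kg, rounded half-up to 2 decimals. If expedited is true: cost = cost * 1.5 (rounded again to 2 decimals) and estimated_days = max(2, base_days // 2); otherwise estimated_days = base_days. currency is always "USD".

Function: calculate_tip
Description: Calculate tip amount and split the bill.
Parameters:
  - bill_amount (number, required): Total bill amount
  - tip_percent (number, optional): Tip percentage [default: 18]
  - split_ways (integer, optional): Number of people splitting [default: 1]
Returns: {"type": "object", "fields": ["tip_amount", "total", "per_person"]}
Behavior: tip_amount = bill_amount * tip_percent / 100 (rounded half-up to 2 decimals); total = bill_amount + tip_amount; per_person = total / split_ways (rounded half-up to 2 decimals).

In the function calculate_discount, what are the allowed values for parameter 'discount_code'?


The calculate_discount spec declares:
  - discount_code (string, required): Discount code [values: SAVE10, SAVE20, HALF, FLAT5, FLAT15, VIP30]
Allowed values:
SAVE10, SAVE20, HALF, FLAT5, FLAT15, VIP30


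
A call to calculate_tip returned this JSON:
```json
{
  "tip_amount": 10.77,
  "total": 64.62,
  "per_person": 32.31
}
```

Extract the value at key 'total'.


64.62


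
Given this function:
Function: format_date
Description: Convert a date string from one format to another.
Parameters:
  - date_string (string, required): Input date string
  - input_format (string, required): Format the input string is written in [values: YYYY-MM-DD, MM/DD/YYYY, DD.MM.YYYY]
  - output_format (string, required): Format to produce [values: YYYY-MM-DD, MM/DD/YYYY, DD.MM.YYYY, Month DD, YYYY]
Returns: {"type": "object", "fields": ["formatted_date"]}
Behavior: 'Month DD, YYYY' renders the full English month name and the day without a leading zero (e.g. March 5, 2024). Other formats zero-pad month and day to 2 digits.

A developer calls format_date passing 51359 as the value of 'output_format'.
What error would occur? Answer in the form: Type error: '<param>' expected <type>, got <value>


Spec: 'output_format' is declared as string; 51359 is an integer.
Type error: 'output_format' expected string, got 51359


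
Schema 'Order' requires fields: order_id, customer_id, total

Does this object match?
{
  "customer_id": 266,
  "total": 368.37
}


Checking required fields...
Missing: order_id
Invalid - missing required field 'order_id'


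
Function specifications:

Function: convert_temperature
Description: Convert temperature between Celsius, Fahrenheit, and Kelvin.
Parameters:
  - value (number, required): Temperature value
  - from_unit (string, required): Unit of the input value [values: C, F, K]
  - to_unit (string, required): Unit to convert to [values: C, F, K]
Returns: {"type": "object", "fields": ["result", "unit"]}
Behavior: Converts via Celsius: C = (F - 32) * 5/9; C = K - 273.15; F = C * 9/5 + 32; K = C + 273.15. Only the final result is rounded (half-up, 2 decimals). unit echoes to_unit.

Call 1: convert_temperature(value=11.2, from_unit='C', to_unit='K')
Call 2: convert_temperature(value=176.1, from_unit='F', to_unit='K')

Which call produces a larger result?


Call 1:
  Input already in C: 11.2
  To K: 11.2 + 273.15 = 284.35
  Round to 2 decimals: 284.35
  -> 284.35 K
Call 2:
  To C: (176.1 - 32) * 5/9 = 80.055556
  To K: 80.055556 + 273.15 = 353.205556
  Round to 2 decimals: 353.21
  -> 353.21 K
Call 2 (353.21 K)


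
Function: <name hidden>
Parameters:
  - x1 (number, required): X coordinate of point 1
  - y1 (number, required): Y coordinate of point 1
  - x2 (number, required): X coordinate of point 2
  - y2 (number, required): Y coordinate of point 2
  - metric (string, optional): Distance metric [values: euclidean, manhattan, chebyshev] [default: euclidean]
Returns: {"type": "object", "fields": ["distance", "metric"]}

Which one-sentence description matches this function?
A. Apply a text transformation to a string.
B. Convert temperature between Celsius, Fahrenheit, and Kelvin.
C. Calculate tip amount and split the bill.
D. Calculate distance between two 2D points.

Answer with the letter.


Parameters x1, y1, x2, y2, metric and return ["distance", "metric"] fit: Calculate distance between two 2D points.
D


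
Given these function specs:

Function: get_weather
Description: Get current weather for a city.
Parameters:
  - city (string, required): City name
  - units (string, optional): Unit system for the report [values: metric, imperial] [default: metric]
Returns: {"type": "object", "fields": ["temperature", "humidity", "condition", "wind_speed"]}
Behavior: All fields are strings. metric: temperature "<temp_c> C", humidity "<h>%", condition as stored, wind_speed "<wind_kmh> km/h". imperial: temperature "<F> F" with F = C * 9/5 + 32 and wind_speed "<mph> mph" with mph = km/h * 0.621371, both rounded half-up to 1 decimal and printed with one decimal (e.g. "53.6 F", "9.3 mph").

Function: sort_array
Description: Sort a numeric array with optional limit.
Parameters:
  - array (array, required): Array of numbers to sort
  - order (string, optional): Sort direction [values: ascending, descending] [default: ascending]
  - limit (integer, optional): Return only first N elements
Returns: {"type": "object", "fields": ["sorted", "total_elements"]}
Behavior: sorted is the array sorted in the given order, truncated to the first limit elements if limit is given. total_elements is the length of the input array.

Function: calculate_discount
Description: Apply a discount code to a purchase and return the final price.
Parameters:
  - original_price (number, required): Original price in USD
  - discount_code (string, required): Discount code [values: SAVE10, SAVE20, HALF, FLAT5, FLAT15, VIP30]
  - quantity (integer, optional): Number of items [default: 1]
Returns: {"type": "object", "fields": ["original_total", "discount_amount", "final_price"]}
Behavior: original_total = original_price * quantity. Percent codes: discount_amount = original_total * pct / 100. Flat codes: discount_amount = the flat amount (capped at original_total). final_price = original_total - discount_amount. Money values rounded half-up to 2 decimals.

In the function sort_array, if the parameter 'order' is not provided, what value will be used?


The sort_array spec declares:
  - order (string, optional): Sort direction [values: ascending, descending] [default: ascending]
Default:
ascending


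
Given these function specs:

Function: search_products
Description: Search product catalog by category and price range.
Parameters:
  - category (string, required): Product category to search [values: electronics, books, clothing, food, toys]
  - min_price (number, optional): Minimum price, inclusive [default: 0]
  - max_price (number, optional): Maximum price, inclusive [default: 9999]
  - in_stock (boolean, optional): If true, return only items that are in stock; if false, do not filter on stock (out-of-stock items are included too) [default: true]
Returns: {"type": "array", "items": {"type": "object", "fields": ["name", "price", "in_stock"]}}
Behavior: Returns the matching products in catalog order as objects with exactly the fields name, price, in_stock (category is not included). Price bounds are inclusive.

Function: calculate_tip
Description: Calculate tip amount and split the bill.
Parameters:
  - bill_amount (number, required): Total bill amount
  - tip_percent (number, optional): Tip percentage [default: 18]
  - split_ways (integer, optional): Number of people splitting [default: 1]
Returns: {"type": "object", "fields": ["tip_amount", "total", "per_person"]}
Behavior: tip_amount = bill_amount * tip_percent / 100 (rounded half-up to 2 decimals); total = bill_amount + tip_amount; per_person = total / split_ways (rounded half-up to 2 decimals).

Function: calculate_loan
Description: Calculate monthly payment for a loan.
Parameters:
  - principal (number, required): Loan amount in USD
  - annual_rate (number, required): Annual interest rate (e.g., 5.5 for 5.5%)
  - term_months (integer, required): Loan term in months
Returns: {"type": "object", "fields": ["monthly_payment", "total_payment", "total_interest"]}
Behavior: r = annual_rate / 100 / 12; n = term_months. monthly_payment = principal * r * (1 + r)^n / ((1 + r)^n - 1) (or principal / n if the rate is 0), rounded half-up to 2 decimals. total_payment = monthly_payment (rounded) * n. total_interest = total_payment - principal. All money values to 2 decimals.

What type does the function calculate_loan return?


The calculate_loan spec declares Returns: {"type": "object", "fields": ["monthly_payment", "total_payment", "total_interest"]}
Type:
object


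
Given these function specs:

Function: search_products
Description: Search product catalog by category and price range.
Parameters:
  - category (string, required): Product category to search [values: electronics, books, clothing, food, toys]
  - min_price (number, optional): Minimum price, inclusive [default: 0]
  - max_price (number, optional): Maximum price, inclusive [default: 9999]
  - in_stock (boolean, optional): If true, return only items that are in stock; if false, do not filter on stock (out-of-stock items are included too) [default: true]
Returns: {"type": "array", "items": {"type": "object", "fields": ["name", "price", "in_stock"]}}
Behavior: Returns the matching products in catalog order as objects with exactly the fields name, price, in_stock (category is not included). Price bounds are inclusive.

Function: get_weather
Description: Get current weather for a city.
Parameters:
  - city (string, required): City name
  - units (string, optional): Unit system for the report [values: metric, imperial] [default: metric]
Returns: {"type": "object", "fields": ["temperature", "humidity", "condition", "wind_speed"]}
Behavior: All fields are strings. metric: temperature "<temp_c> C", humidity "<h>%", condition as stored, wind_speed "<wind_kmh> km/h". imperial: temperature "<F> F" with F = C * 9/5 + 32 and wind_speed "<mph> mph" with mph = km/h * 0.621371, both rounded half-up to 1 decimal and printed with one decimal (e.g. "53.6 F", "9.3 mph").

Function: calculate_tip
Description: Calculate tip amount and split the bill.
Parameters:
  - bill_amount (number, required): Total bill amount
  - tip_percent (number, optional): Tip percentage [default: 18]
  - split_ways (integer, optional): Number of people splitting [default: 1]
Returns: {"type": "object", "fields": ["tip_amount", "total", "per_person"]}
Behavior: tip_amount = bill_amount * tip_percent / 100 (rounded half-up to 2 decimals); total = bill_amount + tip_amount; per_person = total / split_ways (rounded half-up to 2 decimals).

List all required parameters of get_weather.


Parameters of get_weather and their required/optional flag:
  city: required
  units: optional
city


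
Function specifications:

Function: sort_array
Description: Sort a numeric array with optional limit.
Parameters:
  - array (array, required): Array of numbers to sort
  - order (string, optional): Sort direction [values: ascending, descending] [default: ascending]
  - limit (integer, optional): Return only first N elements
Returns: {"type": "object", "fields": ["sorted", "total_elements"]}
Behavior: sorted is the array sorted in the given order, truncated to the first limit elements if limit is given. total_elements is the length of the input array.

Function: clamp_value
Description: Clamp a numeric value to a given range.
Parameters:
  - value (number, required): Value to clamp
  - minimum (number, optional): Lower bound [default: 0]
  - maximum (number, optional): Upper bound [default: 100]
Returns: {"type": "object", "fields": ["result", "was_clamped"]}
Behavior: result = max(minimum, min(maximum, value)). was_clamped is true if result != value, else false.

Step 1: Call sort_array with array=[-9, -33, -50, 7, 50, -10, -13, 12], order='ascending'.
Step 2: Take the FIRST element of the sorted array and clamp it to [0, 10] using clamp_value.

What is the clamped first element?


Step 1: sort_array(order=ascending)
  sorted: [-50, -33, -13, -10, -9, 7, 12, 50]
  -> first element = -50
Step 2: clamp_value(value=-50, minimum=0, maximum=10)
  result = max(0, min(10, -50)) = max(0, -50) = 0
  was_clamped = (0 != -50) = true
  -> result = 0
0


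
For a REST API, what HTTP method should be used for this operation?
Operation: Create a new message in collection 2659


GET = read, POST = create, PUT = update/replace, DELETE = remove
This operation is a create.
POST


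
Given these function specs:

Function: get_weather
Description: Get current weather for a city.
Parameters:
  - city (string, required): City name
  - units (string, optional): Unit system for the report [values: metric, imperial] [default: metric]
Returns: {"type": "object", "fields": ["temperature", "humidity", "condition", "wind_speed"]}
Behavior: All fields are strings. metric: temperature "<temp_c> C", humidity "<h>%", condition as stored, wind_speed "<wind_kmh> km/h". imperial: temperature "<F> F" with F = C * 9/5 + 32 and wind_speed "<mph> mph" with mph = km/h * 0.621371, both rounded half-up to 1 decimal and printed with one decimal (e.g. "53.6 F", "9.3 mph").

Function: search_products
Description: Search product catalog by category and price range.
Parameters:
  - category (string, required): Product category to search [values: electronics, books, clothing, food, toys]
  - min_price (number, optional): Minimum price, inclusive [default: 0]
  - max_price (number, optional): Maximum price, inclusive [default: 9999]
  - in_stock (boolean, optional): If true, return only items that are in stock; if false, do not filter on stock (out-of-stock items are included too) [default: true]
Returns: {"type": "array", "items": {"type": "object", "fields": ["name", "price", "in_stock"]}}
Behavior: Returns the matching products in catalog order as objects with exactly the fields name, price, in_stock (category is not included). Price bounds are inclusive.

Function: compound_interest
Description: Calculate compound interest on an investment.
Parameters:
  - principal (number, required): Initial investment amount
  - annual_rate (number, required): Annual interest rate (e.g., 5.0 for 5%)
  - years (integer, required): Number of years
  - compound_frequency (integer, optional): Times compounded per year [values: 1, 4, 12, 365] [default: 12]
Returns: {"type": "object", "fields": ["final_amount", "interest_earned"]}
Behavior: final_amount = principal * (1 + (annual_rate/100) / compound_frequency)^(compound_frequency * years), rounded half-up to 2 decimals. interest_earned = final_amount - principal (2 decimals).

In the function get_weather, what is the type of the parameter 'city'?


The get_weather spec declares:
  - city (string, required): City name
Type:
string


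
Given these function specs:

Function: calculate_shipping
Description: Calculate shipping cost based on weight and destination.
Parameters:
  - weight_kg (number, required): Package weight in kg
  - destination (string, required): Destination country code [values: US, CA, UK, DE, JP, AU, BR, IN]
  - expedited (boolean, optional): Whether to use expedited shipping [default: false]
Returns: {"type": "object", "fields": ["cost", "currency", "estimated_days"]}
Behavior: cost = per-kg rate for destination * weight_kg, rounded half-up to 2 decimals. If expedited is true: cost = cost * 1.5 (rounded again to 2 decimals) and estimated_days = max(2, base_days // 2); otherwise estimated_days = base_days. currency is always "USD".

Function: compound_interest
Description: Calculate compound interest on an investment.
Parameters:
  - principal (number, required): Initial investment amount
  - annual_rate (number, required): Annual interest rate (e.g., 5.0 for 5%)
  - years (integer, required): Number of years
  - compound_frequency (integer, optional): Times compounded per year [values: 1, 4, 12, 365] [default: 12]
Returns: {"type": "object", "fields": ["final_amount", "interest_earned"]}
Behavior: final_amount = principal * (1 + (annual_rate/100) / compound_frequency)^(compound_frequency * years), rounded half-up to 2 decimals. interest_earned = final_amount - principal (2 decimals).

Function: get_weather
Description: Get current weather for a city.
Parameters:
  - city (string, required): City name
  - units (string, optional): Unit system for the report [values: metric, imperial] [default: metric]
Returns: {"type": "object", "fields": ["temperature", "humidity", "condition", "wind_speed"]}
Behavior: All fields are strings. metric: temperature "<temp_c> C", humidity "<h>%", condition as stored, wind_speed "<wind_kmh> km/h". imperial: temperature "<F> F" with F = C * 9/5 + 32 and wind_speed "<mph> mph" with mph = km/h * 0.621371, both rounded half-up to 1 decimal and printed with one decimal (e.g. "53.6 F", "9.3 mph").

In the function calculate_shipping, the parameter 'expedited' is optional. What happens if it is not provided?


The calculate_shipping spec declares:
  - expedited (boolean, optional): Whether to use expedited shipping [default: false]
It defaults to false


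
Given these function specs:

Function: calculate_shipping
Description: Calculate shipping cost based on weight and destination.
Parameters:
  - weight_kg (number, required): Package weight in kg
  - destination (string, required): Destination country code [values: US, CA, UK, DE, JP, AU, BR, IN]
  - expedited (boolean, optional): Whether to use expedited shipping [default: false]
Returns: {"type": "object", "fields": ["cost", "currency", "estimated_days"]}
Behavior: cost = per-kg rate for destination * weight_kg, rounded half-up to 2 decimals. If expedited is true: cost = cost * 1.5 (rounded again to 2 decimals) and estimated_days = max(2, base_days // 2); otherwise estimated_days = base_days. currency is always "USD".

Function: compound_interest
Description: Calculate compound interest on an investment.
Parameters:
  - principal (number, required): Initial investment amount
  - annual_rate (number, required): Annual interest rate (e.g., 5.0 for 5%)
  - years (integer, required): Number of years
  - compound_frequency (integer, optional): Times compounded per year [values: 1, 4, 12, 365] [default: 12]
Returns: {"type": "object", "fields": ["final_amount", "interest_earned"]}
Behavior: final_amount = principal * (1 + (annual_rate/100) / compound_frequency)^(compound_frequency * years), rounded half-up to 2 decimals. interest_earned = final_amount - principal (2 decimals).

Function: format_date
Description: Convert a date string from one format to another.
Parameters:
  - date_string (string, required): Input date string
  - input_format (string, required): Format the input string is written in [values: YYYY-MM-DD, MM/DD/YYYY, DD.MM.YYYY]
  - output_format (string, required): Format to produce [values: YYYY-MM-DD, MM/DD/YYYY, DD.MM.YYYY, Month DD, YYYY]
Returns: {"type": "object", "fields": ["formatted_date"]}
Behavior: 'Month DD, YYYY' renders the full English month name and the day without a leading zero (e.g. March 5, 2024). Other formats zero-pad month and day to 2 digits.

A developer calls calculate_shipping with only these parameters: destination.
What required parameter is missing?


Required parameters: weight_kg, destination
Provided: destination
Missing: weight_kg
weight_kg


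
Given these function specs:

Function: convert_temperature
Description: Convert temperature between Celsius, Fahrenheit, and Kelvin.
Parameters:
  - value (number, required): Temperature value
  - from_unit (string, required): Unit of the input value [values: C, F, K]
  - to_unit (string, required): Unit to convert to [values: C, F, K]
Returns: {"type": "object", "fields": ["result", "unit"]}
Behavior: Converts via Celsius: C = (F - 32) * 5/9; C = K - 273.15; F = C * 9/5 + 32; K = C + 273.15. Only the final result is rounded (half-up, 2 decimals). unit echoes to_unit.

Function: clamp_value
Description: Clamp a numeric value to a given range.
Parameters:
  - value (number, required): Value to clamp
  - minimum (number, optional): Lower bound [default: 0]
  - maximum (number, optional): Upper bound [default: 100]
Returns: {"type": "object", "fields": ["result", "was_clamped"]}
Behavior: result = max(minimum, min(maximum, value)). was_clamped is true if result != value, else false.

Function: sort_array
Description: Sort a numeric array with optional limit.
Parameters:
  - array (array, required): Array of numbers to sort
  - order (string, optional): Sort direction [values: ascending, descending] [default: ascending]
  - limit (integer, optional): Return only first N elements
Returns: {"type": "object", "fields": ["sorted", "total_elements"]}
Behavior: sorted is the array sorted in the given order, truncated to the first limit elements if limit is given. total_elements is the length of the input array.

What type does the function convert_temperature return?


The convert_temperature spec declares Returns: {"type": "object", "fields": ["result", "unit"]}
Type:
object


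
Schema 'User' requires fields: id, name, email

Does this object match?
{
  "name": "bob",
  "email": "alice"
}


Checking required fields...
Missing: id
Invalid - missing required field 'id'


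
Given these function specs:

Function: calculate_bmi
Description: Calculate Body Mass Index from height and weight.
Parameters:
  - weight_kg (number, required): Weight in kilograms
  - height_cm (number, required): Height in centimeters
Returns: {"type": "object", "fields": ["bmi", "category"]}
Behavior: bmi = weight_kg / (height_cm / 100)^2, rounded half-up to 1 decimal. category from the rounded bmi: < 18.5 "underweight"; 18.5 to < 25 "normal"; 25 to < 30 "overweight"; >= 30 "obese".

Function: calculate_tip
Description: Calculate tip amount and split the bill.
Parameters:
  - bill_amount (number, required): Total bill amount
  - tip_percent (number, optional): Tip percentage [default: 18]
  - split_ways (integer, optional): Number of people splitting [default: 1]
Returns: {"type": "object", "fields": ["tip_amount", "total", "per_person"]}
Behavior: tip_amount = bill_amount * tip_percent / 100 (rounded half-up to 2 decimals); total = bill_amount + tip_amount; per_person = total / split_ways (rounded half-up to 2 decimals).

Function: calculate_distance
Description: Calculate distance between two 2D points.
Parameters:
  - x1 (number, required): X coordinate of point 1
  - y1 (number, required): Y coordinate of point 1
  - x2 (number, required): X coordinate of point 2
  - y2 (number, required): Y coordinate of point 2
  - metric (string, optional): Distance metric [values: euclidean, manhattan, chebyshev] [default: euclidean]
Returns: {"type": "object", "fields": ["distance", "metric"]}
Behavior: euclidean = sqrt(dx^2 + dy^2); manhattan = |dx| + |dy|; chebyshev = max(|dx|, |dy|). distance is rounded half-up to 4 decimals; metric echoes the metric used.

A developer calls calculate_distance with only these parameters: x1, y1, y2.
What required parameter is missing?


Required parameters: x1, y1, x2, y2
Provided: x1, y1, y2
Missing: x2
x2


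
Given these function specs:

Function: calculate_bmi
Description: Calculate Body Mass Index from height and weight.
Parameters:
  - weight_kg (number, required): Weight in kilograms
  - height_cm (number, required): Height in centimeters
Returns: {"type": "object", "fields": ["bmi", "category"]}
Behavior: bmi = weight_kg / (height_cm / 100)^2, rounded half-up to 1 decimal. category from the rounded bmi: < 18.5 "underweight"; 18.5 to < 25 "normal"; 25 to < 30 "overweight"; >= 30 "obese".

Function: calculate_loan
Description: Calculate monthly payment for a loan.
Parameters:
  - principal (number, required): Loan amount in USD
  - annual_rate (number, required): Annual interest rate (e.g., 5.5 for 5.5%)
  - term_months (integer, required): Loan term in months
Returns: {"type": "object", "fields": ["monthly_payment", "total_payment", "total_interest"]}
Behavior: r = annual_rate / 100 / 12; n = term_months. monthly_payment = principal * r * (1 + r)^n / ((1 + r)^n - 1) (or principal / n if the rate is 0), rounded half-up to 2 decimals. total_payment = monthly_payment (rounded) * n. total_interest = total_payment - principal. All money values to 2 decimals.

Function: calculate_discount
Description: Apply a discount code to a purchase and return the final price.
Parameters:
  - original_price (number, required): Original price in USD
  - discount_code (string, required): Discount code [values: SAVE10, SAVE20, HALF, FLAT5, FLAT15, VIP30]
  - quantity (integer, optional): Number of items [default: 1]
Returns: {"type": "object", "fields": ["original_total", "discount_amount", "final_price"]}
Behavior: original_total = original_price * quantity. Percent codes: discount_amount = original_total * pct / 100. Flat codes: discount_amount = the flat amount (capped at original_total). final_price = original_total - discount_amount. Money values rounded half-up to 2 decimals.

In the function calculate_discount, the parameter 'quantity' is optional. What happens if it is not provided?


The calculate_discount spec declares:
  - quantity (integer, optional): Number of items [default: 1]
It defaults to 1


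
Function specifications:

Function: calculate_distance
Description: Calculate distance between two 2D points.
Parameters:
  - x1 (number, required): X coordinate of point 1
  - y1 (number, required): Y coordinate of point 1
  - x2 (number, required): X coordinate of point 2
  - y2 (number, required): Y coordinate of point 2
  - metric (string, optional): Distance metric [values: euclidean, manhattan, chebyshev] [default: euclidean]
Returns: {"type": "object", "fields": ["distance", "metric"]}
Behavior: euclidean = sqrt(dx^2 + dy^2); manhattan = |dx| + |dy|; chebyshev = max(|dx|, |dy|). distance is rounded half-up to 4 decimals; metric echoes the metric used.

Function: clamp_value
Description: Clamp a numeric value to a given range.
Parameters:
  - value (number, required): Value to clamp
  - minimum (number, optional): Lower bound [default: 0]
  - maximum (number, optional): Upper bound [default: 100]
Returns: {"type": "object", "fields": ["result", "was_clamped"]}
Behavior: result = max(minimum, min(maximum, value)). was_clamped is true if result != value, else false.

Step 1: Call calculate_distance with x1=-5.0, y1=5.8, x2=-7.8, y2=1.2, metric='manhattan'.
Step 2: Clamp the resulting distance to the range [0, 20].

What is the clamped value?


Step 1: calculate_distance (manhattan)
  |dx| = |-7.8 - -5| = 2.8; |dy| = |1.2 - 5.8| = 4.6
  manhattan: 2.8 + 4.6 = 7.4
  Round to 4 decimals: 7.4
  -> distance = 7.4
Step 2: clamp_value(value=7.4, minimum=0, maximum=20)
  result = max(0, min(20, 7.4)) = max(0, 7.4) = 7.4
  was_clamped = (7.4 != 7.4) = false
  -> result = 7.4
7.4
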